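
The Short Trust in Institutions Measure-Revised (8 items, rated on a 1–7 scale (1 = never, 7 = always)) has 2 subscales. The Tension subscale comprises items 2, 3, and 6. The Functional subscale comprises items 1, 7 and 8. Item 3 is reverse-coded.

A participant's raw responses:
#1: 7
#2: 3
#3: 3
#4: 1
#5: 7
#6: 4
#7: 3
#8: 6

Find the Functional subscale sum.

Functional items: 1, 7, 8.
  item 1: 7
  item 7: 3
  item 8: 6
Sum = 7 + 3 + 6 = 16

16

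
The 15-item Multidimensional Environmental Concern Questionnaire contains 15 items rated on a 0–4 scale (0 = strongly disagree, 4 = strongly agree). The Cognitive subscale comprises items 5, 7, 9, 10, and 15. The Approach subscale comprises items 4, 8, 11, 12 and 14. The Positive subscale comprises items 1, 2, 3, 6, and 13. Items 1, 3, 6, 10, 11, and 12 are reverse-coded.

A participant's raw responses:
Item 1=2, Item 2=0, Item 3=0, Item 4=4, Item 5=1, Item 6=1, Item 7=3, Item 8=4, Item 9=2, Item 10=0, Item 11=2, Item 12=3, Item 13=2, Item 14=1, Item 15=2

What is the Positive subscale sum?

11

Positive items: 1, 2, 3, 6, 13.
Of these, items 1, 3, and 6 are reverse-coded; reversed = (0+4) − raw = 4 − raw.
  item 1: 4 − 2 = 2
  item 2: 0
  item 3: 4 − 0 = 4
  item 6: 4 − 1 = 3
  item 13: 2
Sum = 2 + 0 + 4 + 3 + 2 = 11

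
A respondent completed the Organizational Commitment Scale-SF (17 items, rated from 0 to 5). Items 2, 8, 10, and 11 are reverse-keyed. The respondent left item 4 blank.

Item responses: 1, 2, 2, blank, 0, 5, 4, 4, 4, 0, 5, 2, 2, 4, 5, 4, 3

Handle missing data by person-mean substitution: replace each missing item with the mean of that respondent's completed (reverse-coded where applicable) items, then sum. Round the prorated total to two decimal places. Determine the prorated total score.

Reverse-coded (on a 0–5 scale, reversed = 5 − raw):
  item 2: 5 − 2 = 3
  item 8: 5 − 4 = 1
  item 10: 5 − 0 = 5
  item 11: 5 − 5 = 0
Completed scored items (16 of 17): 1, 3, 2, 0, 5, 4, 1, 4, 5, 0, 2, 2, 4, 5, 4, 3; sum = 45.
Person mean = 45 / 16 ≈ 2.8125
Prorated total = (45 / 16) × 17 = 47.81 (to 2 dp)

47.81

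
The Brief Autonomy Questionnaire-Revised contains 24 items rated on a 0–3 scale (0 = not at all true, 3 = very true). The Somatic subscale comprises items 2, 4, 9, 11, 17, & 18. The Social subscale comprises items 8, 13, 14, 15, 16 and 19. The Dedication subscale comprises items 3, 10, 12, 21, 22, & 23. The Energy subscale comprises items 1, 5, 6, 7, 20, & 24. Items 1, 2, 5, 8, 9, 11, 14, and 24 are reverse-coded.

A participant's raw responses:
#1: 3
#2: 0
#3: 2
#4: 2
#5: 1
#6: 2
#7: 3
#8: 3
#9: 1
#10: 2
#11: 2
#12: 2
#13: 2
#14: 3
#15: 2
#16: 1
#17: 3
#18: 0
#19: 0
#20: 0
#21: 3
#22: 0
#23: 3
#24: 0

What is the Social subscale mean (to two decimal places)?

Social items: 8, 13, 14, 15, 16, 19.
Of these, items 8 & 14 are reverse-coded; on a 0–3 scale, reversed = 3 − raw.
  item 8: 3 − 3 = 0
  item 13: 2
  item 14: 3 − 3 = 0
  item 15: 2
  item 16: 1
  item 19: 0
Sum = 0 + 2 + 0 + 2 + 1 + 0 = 5
Mean = 5 / 6 = 0.83

0.83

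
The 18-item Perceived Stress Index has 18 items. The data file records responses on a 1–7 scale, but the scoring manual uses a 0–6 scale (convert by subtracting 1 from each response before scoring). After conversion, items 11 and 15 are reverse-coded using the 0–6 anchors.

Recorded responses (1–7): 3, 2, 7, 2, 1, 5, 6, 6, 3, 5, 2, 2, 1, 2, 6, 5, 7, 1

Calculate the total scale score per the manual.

48

Convert to 0–6: 2, 1, 6, 1, 0, 4, 5, 5, 2, 4, 1, 1, 0, 1, 5, 4, 6, 0
Reverse-coded (on a 0–6 scale, reversed = 6 − raw):
  item 11: 6 − 1 = 5
  item 15: 6 − 5 = 1
Scored: 2, 1, 6, 1, 0, 4, 5, 5, 2, 4, 5, 1, 0, 1, 1, 4, 6, 0
Total = 48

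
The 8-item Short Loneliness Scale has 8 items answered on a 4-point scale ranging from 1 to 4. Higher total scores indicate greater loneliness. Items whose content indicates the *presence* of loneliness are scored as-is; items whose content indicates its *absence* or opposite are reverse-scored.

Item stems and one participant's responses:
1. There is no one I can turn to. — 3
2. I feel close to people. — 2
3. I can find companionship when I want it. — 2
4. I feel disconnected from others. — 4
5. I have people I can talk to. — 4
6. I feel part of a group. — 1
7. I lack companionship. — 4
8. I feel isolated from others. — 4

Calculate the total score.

26

Items 2, 3, 5, 6 describe the absence/opposite of loneliness → reverse-score.
reverse-coded value = 5 − response.
  item 1: 3
  item 2: 5 − 2 = 3
  item 3: 5 − 2 = 3
  item 4: 4
  item 5: 5 − 4 = 1
  item 6: 5 − 1 = 4
  item 7: 4
  item 8: 4
Total = 3 + 3 + 3 + 4 + 1 + 4 + 4 + 4 = 26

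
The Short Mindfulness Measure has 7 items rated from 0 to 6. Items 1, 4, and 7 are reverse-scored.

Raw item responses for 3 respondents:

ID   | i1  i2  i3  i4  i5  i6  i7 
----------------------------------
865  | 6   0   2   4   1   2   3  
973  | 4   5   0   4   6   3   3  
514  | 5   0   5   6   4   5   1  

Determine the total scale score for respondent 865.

10

Respondent 865 raw: 6, 0, 2, 4, 1, 2, 3.
Reverse-coded (reverse-coded value = 6 − response):
  item 1: 6 − 6 = 0
  item 2: 0
  item 3: 2
  item 4: 6 − 4 = 2
  item 5: 1
  item 6: 2
  item 7: 6 − 3 = 3
Sum = 0 + 0 + 2 + 2 + 1 + 2 + 3 = 10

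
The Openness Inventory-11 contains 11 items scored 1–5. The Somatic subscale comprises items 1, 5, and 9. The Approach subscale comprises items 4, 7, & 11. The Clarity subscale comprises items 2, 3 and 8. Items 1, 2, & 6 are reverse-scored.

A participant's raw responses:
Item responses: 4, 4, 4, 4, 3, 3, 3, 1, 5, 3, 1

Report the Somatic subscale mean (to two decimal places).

Somatic items: 1, 5, 9.
Of these, item 1 is reverse-scored; reversed = (1+5) − raw = 6 − raw.
  item 1: 6 − 4 = 2
  item 5: 3
  item 9: 5
Sum = 2 + 3 + 5 = 10
Mean = 10 / 3 = 3.33

3.33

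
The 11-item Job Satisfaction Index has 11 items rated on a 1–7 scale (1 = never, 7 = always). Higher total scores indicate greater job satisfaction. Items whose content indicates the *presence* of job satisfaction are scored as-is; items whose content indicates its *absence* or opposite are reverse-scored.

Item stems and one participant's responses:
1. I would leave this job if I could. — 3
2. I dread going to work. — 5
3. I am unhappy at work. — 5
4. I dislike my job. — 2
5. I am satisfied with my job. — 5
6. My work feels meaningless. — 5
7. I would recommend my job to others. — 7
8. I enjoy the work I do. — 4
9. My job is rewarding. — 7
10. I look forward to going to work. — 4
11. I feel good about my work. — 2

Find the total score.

49

Items 1, 2, 3, 4, 6 describe the absence/opposite of job satisfaction → reverse-score.
on a 1–7 scale, reversed = 8 − raw.
  item 1: 8 − 3 = 5
  item 2: 8 − 5 = 3
  item 3: 8 − 5 = 3
  item 4: 8 − 2 = 6
  item 5: 5
  item 6: 8 − 5 = 3
  item 7: 7
  item 8: 4
  item 9: 7
  item 10: 4
  item 11: 2
Total = 5 + 3 + 3 + 6 + 5 + 3 + 7 + 4 + 7 + 4 + 2 = 49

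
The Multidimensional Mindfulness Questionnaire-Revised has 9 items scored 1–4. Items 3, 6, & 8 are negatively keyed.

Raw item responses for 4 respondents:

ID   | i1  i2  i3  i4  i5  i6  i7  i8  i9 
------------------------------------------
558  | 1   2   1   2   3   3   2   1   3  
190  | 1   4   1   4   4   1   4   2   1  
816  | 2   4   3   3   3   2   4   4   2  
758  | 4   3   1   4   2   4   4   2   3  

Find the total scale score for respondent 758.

Respondent 758 raw: 4, 3, 1, 4, 2, 4, 4, 2, 3.
Reverse-coded (on a 1–4 scale, reversed = 5 − raw):
  item 1: 4
  item 2: 3
  item 3: 5 − 1 = 4
  item 4: 4
  item 5: 2
  item 6: 5 − 4 = 1
  item 7: 4
  item 8: 5 − 2 = 3
  item 9: 3
Sum = 4 + 3 + 4 + 4 + 2 + 1 + 4 + 3 + 3 = 28

28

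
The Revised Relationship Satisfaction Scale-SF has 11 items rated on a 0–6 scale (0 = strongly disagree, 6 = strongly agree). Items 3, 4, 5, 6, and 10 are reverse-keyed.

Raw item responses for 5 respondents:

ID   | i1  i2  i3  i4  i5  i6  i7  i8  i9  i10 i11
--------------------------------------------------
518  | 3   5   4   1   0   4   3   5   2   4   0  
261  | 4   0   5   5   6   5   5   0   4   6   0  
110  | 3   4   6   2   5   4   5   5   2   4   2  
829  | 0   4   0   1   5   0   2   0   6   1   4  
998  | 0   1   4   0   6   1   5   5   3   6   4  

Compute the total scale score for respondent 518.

Respondent 518 raw: 3, 5, 4, 1, 0, 4, 3, 5, 2, 4, 0.
Reverse-coded (reverse-coded value = 6 − response):
  item 1: 3
  item 2: 5
  item 3: 6 − 4 = 2
  item 4: 6 − 1 = 5
  item 5: 6 − 0 = 6
  item 6: 6 − 4 = 2
  item 7: 3
  item 8: 5
  item 9: 2
  item 10: 6 − 4 = 2
  item 11: 0
Sum = 3 + 5 + 2 + 5 + 6 + 2 + 3 + 5 + 2 + 2 + 0 = 35

35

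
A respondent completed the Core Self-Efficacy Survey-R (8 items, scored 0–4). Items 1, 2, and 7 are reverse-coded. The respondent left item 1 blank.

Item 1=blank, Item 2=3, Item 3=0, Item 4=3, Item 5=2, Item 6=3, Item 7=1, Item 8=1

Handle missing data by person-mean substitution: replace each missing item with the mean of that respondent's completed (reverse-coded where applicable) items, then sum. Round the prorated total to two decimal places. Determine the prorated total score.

Reverse-coded (on a 0–4 scale, reversed = 4 − raw):
  item 2: 4 − 3 = 1
  item 7: 4 − 1 = 3
Completed scored items (7 of 8): 1, 0, 3, 2, 3, 3, 1; sum = 13.
Person mean = 13 / 7 ≈ 1.8571
Prorated total = (13 / 7) × 8 = 14.86 (to 2 dp)

14.86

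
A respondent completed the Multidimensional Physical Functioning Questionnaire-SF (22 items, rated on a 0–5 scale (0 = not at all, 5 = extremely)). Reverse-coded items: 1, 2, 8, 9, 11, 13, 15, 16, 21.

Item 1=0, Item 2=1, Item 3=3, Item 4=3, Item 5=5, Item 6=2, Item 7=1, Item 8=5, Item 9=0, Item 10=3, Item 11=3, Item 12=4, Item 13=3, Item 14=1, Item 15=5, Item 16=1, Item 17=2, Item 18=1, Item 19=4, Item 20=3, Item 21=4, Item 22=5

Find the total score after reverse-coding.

Apply reverse scoring (reversed = (0+5) − raw = 5 − raw):
  item 1: 5 − 0 = 5
  item 2: 5 − 1 = 4
  item 8: 5 − 5 = 0
  item 9: 5 − 0 = 5
  item 11: 5 − 3 = 2
  item 13: 5 − 3 = 2
  item 15: 5 − 5 = 0
  item 16: 5 − 1 = 4
  item 21: 5 − 4 = 1
Scored items: 5, 4, 3, 3, 5, 2, 1, 0, 5, 3, 2, 4, 2, 1, 0, 4, 2, 1, 4, 3, 1, 5
Total = 5 + 4 + 3 + 3 + 5 + 2 + 1 + 0 + 5 + 3 + 2 + 4 + 2 + 1 + 0 + 4 + 2 + 1 + 4 + 3 + 1 + 5 = 60

60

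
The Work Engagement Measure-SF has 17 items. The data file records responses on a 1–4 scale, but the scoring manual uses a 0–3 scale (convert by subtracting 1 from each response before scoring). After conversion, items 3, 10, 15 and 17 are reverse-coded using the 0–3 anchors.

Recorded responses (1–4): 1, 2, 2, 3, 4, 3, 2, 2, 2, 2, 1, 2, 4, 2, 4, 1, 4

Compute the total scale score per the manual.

Convert to 0–3: 0, 1, 1, 2, 3, 2, 1, 1, 1, 1, 0, 1, 3, 1, 3, 0, 3
Reverse-coded (on a 0–3 scale, reversed = 3 − raw):
  item 3: 3 − 1 = 2
  item 10: 3 − 1 = 2
  item 15: 3 − 3 = 0
  item 17: 3 − 3 = 0
Scored: 0, 1, 2, 2, 3, 2, 1, 1, 1, 2, 0, 1, 3, 1, 0, 0, 0
Total = 20

20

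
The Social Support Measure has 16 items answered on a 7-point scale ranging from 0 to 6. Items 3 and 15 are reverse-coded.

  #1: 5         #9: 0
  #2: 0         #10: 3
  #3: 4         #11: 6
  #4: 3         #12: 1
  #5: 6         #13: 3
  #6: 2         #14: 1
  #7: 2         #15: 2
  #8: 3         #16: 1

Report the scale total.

42

Raw sum = 42. Reverse-coded items: 3, 15; their raw sum = 6.
Each reversal replaces raw with 6 − raw, changing the total by 6 − 2·raw per item.
Total = 42 + 2·6 − 2·6 = 42 + 12 − 12 = 42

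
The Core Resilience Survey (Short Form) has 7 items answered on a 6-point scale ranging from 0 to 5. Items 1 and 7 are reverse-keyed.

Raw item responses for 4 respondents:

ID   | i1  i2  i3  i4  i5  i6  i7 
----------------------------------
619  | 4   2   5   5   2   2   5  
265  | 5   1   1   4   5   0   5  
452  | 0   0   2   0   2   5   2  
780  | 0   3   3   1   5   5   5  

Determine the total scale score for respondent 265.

Respondent 265 raw: 5, 1, 1, 4, 5, 0, 5.
Reverse-coded (on a 0–5 scale, reversed = 5 − raw):
  item 1: 5 − 5 = 0
  item 2: 1
  item 3: 1
  item 4: 4
  item 5: 5
  item 6: 0
  item 7: 5 − 5 = 0
Sum = 0 + 1 + 1 + 4 + 5 + 0 + 0 = 11

11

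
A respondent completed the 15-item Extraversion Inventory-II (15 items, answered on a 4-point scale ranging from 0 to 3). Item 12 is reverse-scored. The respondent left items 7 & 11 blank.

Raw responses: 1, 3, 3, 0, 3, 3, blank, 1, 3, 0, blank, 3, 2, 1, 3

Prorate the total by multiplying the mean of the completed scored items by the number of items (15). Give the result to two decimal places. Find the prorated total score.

Reverse-coded (on a 0–3 scale, reversed = 3 − raw):
  item 12: 3 − 3 = 0
Completed scored items (13 of 15): 1, 3, 3, 0, 3, 3, 1, 3, 0, 0, 2, 1, 3; sum = 23.
Person mean = 23 / 13 ≈ 1.7692
Prorated total = (23 / 13) × 15 = 26.54 (to 2 dp)

26.54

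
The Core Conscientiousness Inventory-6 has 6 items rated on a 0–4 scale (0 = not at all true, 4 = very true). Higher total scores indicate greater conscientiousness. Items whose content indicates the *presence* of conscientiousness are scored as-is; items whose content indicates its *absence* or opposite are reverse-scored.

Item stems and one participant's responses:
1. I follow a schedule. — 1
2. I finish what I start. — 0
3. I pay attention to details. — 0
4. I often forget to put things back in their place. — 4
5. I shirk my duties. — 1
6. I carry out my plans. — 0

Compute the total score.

4

Items 4, 5 describe the absence/opposite of conscientiousness → reverse-score.
reversed = (0+4) − raw = 4 − raw.
  item 1: 1
  item 2: 0
  item 3: 0
  item 4: 4 − 4 = 0
  item 5: 4 − 1 = 3
  item 6: 0
Total = 1 + 0 + 0 + 0 + 3 + 0 = 4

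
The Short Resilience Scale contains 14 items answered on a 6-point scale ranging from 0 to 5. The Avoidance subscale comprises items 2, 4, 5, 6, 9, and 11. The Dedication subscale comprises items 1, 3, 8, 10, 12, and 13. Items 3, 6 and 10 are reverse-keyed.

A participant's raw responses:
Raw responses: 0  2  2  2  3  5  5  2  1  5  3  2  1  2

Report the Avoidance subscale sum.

Avoidance items: 2, 4, 5, 6, 9, 11.
Of these, item 6 is reverse-keyed; reverse-coded value = 5 − response.
  item 2: 2
  item 4: 2
  item 5: 3
  item 6: 5 − 5 = 0
  item 9: 1
  item 11: 3
Sum = 2 + 2 + 3 + 0 + 1 + 3 = 11

11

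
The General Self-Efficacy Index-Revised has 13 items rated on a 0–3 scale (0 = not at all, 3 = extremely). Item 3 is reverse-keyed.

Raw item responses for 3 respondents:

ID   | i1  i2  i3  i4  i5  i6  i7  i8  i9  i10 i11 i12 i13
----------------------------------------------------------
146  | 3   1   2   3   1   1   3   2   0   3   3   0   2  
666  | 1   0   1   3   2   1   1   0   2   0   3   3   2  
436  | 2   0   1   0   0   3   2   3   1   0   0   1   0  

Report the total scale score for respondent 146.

Respondent 146 raw: 3, 1, 2, 3, 1, 1, 3, 2, 0, 3, 3, 0, 2.
Reverse-coded (on a 0–3 scale, reversed = 3 − raw):
  item 1: 3
  item 2: 1
  item 3: 3 − 2 = 1
  item 4: 3
  item 5: 1
  item 6: 1
  item 7: 3
  item 8: 2
  item 9: 0
  item 10: 3
  item 11: 3
  item 12: 0
  item 13: 2
Sum = 3 + 1 + 1 + 3 + 1 + 1 + 3 + 2 + 0 + 3 + 3 + 0 + 2 = 23

23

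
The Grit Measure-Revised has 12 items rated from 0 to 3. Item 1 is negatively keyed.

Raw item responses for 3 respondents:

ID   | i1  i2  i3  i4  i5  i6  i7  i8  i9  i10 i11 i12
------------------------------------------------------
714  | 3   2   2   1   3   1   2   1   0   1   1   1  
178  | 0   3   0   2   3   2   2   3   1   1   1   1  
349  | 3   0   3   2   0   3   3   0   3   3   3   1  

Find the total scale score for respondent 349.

Respondent 349 raw: 3, 0, 3, 2, 0, 3, 3, 0, 3, 3, 3, 1.
Reverse-coded (reverse-coded value = 3 − response):
  item 1: 3 − 3 = 0
  item 2: 0
  item 3: 3
  item 4: 2
  item 5: 0
  item 6: 3
  item 7: 3
  item 8: 0
  item 9: 3
  item 10: 3
  item 11: 3
  item 12: 1
Sum = 0 + 0 + 3 + 2 + 0 + 3 + 3 + 0 + 3 + 3 + 3 + 1 = 21

21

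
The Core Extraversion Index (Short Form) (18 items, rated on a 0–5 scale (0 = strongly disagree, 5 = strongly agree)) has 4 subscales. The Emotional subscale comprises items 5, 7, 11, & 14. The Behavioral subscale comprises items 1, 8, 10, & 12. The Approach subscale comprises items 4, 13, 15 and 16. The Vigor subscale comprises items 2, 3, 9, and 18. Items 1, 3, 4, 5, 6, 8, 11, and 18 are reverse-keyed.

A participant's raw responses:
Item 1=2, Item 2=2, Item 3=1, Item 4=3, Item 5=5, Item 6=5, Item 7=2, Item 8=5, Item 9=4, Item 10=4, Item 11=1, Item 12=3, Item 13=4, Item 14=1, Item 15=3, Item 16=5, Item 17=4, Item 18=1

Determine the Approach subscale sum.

14

Approach items: 4, 13, 15, 16.
Of these, item 4 is reverse-keyed; reverse-coded value = 5 − response.
  item 4: 5 − 3 = 2
  item 13: 4
  item 15: 3
  item 16: 5
Sum = 2 + 4 + 3 + 5 = 14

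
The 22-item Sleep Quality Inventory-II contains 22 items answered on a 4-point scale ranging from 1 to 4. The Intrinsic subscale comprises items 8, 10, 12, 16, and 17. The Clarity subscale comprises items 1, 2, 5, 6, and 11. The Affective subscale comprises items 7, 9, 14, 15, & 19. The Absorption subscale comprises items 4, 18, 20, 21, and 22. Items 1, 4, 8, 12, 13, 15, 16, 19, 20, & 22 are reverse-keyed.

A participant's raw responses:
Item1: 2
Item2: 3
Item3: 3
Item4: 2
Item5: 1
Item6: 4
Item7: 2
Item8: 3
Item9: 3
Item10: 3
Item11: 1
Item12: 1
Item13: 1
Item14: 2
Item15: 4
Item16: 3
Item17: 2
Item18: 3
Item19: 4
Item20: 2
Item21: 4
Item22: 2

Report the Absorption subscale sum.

16

Absorption items: 4, 18, 20, 21, 22.
Of these, items 4, 20, & 22 are reverse-keyed; reverse-coded value = 5 − response.
  item 4: 5 − 2 = 3
  item 18: 3
  item 20: 5 − 2 = 3
  item 21: 4
  item 22: 5 − 2 = 3
Sum = 3 + 3 + 3 + 4 + 3 = 16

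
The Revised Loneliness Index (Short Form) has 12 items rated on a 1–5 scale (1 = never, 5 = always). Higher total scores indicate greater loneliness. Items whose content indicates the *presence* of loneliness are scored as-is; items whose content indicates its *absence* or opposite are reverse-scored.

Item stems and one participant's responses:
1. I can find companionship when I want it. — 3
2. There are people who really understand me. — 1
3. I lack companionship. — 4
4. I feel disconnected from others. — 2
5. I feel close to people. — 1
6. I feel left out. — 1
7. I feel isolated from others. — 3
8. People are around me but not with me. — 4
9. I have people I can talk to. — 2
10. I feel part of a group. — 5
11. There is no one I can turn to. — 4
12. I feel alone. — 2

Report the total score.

Items 1, 2, 5, 9, 10 describe the absence/opposite of loneliness → reverse-score.
on a 1–5 scale, reversed = 6 − raw.
  item 1: 6 − 3 = 3
  item 2: 6 − 1 = 5
  item 3: 4
  item 4: 2
  item 5: 6 − 1 = 5
  item 6: 1
  item 7: 3
  item 8: 4
  item 9: 6 − 2 = 4
  item 10: 6 − 5 = 1
  item 11: 4
  item 12: 2
Total = 3 + 5 + 4 + 2 + 5 + 1 + 3 + 4 + 4 + 1 + 4 + 2 = 38

38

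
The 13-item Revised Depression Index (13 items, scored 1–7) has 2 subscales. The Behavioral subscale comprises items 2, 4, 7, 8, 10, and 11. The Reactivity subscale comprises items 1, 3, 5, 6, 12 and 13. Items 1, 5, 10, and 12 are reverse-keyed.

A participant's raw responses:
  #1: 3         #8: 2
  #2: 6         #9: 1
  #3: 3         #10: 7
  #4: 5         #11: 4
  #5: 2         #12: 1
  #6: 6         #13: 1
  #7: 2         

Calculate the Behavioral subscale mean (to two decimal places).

Behavioral items: 2, 4, 7, 8, 10, 11.
Of these, item 10 is reverse-keyed; reverse-coded value = 8 − response.
  item 2: 6
  item 4: 5
  item 7: 2
  item 8: 2
  item 10: 8 − 7 = 1
  item 11: 4
Sum = 6 + 5 + 2 + 2 + 1 + 4 = 20
Mean = 20 / 6 = 3.33

3.33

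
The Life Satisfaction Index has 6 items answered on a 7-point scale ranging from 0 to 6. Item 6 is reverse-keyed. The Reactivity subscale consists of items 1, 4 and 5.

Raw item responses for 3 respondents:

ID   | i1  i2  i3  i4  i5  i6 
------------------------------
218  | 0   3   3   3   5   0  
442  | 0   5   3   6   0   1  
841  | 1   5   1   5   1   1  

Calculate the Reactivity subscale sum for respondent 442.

6

Respondent 442 raw: 0, 5, 3, 6, 0, 1.
Reactivity items: 1, 4, 5.
Reverse-coded (reversed = (0+6) − raw = 6 − raw):
  item 1: 0
  item 4: 6
  item 5: 0
Sum = 0 + 6 + 0 = 6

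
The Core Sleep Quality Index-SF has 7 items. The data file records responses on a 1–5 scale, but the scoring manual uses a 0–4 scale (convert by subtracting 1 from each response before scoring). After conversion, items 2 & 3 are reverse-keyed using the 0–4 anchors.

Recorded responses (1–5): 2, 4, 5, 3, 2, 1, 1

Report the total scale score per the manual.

Convert to 0–4: 1, 3, 4, 2, 1, 0, 0
Reverse-coded (on a 0–4 scale, reversed = 4 − raw):
  item 2: 4 − 3 = 1
  item 3: 4 − 4 = 0
Scored: 1, 1, 0, 2, 1, 0, 0
Total = 5

5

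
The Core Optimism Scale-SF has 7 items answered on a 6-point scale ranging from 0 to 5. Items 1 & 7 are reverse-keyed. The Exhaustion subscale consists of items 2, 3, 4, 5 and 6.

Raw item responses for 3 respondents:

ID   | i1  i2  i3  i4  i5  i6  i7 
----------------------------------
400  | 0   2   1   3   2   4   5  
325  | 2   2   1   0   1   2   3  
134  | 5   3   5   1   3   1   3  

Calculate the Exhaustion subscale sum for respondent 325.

6

Respondent 325 raw: 2, 2, 1, 0, 1, 2, 3.
Exhaustion items: 2, 3, 4, 5, 6.
Reverse-coded (on a 0–5 scale, reversed = 5 − raw):
  item 2: 2
  item 3: 1
  item 4: 0
  item 5: 1
  item 6: 2
Sum = 2 + 1 + 0 + 1 + 2 = 6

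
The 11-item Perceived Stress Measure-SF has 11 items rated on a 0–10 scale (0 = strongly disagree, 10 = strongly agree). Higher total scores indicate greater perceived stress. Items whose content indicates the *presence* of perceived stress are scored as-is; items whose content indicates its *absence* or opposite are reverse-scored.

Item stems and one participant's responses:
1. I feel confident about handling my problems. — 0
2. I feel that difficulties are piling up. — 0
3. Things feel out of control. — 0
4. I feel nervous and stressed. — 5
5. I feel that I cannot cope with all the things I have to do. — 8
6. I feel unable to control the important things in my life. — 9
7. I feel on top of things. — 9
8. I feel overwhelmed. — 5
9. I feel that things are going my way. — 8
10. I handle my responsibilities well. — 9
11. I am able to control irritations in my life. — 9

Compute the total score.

Items 1, 7, 9, 10, 11 describe the absence/opposite of perceived stress → reverse-score.
reversed = (0+10) − raw = 10 − raw.
  item 1: 10 − 0 = 10
  item 2: 0
  item 3: 0
  item 4: 5
  item 5: 8
  item 6: 9
  item 7: 10 − 9 = 1
  item 8: 5
  item 9: 10 − 8 = 2
  item 10: 10 − 9 = 1
  item 11: 10 − 9 = 1
Total = 10 + 0 + 0 + 5 + 8 + 9 + 1 + 5 + 2 + 1 + 1 = 42

42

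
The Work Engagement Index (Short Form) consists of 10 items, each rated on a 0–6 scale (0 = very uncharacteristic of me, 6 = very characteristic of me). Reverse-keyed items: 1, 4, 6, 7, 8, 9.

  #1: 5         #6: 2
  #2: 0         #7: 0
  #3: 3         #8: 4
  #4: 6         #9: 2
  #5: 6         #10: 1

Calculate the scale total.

Apply reverse scoring (reverse-coded value = 6 − response):
  item 1: 6 − 5 = 1
  item 4: 6 − 6 = 0
  item 6: 6 − 2 = 4
  item 7: 6 − 0 = 6
  item 8: 6 − 4 = 2
  item 9: 6 − 2 = 4
Scored items: 1, 0, 3, 0, 6, 4, 6, 2, 4, 1
Total = 1 + 0 + 3 + 0 + 6 + 4 + 6 + 2 + 4 + 1 = 27

27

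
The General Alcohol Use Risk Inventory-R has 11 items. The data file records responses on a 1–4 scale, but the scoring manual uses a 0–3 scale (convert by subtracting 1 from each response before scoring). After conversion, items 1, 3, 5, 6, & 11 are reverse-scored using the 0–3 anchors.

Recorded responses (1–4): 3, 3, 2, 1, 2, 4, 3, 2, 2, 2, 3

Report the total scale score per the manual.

13

Convert to 0–3: 2, 2, 1, 0, 1, 3, 2, 1, 1, 1, 2
Reverse-coded (reverse-coded value = 3 − response):
  item 1: 3 − 2 = 1
  item 3: 3 − 1 = 2
  item 5: 3 − 1 = 2
  item 6: 3 − 3 = 0
  item 11: 3 − 2 = 1
Scored: 1, 2, 2, 0, 2, 0, 2, 1, 1, 1, 1
Total = 13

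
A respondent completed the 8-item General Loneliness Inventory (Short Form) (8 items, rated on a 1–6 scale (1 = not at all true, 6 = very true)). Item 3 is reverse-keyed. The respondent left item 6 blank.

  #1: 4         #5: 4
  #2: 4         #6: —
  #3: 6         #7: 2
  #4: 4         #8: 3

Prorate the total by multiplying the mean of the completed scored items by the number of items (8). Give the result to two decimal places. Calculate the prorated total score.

Reverse-coded (reverse-coded value = 7 − response):
  item 3: 7 − 6 = 1
Completed scored items (7 of 8): 4, 4, 1, 4, 4, 2, 3; sum = 22.
Person mean = 22 / 7 ≈ 3.1429
Prorated total = (22 / 7) × 8 = 25.14 (to 2 dp)

25.14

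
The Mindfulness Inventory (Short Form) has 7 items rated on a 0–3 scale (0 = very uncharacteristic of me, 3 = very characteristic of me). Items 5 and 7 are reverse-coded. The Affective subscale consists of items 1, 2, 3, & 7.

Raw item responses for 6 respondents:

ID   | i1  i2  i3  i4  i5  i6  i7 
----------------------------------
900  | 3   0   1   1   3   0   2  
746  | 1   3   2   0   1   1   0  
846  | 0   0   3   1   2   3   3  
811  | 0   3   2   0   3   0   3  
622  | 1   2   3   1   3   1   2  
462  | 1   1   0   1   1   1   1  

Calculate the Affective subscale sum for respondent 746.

9

Respondent 746 raw: 1, 3, 2, 0, 1, 1, 0.
Affective items: 1, 2, 3, 7.
Reverse-coded (reverse-coded value = 3 − response):
  item 1: 1
  item 2: 3
  item 3: 2
  item 7: 3 − 0 = 3
Sum = 1 + 3 + 2 + 3 = 9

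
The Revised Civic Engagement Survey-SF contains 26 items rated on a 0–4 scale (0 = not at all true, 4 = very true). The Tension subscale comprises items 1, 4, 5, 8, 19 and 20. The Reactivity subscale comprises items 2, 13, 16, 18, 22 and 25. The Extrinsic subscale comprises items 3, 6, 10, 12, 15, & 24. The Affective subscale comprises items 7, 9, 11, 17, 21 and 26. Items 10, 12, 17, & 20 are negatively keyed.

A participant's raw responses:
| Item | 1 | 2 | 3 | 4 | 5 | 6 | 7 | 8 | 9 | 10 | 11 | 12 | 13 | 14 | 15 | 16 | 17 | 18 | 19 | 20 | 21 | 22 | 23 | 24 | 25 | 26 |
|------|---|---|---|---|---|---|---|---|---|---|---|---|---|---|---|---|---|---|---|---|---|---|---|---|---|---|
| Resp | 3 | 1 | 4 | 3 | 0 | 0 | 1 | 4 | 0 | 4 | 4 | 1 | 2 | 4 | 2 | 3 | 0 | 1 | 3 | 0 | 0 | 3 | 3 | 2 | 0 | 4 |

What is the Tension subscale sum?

Tension items: 1, 4, 5, 8, 19, 20.
Of these, item 20 is negatively keyed; reversed = (0+4) − raw = 4 − raw.
  item 1: 3
  item 4: 3
  item 5: 0
  item 8: 4
  item 19: 3
  item 20: 4 − 0 = 4
Sum = 3 + 3 + 0 + 4 + 3 + 4 = 17

17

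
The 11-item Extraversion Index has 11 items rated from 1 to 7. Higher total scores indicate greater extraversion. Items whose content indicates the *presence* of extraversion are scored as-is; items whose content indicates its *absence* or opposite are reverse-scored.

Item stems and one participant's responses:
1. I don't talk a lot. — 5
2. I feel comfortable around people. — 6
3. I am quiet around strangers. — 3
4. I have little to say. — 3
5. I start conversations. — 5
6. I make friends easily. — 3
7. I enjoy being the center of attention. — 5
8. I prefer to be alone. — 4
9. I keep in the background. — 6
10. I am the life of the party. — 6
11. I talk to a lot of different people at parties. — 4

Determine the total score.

Items 1, 3, 4, 8, 9 describe the absence/opposite of extraversion → reverse-score.
reversed = (1+7) − raw = 8 − raw.
  item 1: 8 − 5 = 3
  item 2: 6
  item 3: 8 − 3 = 5
  item 4: 8 − 3 = 5
  item 5: 5
  item 6: 3
  item 7: 5
  item 8: 8 − 4 = 4
  item 9: 8 − 6 = 2
  item 10: 6
  item 11: 4
Total = 3 + 6 + 5 + 5 + 5 + 3 + 5 + 4 + 2 + 6 + 4 = 48

48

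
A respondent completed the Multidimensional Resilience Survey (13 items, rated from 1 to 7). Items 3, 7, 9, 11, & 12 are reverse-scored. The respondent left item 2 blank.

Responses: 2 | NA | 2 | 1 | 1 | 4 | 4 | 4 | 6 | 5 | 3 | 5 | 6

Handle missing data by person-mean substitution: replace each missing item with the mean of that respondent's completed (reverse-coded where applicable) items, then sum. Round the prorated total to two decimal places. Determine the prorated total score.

Reverse-coded (reversed = (1+7) − raw = 8 − raw):
  item 3: 8 − 2 = 6
  item 7: 8 − 4 = 4
  item 9: 8 − 6 = 2
  item 11: 8 − 3 = 5
  item 12: 8 − 5 = 3
Completed scored items (12 of 13): 2, 6, 1, 1, 4, 4, 4, 2, 5, 5, 3, 6; sum = 43.
Person mean = 43 / 12 ≈ 3.5833
Prorated total = (43 / 12) × 13 = 46.58 (to 2 dp)

46.58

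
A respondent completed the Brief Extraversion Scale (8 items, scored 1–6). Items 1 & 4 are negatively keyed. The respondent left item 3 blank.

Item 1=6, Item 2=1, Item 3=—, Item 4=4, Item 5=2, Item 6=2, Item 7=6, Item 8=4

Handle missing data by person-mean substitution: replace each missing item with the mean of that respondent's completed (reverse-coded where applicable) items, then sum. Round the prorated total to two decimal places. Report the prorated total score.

Reverse-coded (reverse-coded value = 7 − response):
  item 1: 7 − 6 = 1
  item 4: 7 − 4 = 3
Completed scored items (7 of 8): 1, 1, 3, 2, 2, 6, 4; sum = 19.
Person mean = 19 / 7 ≈ 2.7143
Prorated total = (19 / 7) × 8 = 21.71 (to 2 dp)

21.71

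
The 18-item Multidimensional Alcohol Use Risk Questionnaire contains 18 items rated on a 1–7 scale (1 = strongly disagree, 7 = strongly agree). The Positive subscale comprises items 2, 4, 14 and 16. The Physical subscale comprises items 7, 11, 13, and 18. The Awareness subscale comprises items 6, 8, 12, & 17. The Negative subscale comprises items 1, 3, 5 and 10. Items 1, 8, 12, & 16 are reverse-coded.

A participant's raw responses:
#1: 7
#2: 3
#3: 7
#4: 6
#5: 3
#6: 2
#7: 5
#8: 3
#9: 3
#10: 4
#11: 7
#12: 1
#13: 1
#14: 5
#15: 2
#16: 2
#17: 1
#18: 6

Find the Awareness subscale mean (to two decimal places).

Awareness items: 6, 8, 12, 17.
Of these, items 8 & 12 are reverse-coded; reversed = (1+7) − raw = 8 − raw.
  item 6: 2
  item 8: 8 − 3 = 5
  item 12: 8 − 1 = 7
  item 17: 1
Sum = 2 + 5 + 7 + 1 = 15
Mean = 15 / 4 = 3.75

3.75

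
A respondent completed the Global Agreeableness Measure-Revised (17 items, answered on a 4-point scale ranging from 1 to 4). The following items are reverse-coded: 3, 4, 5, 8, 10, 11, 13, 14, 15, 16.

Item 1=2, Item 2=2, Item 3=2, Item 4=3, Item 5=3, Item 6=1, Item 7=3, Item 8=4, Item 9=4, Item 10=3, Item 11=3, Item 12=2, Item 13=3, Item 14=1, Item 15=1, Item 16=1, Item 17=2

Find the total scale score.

42

Raw sum = 40. Reverse-coded items: 3, 4, 5, 8, 10, 11, 13, 14, 15, 16; their raw sum = 24.
Each reversal replaces raw with 5 − raw, changing the total by 5 − 2·raw per item.
Total = 40 + 10·5 − 2·24 = 40 + 50 − 48 = 42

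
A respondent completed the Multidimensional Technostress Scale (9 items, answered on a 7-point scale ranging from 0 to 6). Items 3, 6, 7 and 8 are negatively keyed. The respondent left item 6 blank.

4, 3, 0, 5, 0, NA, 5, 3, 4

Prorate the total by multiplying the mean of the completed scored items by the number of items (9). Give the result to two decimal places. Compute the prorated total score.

Reverse-coded (reverse-coded value = 6 − response):
  item 3: 6 − 0 = 6
  item 7: 6 − 5 = 1
  item 8: 6 − 3 = 3
Completed scored items (8 of 9): 4, 3, 6, 5, 0, 1, 3, 4; sum = 26.
Person mean = 26 / 8 ≈ 3.2500
Prorated total = (26 / 8) × 9 = 29.25 (to 2 dp)

29.25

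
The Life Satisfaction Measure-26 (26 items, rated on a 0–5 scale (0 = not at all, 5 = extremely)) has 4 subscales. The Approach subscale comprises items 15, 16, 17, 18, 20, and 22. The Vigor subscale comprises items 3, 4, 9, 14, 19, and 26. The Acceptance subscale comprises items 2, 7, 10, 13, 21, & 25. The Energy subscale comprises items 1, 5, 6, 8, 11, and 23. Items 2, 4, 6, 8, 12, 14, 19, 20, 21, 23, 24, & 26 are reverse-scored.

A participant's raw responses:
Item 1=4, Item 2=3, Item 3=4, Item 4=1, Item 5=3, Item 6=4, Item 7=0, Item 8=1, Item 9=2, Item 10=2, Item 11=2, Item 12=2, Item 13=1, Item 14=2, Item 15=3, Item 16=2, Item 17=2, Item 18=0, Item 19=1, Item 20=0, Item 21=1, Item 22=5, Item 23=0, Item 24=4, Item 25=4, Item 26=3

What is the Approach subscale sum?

17

Approach items: 15, 16, 17, 18, 20, 22.
Of these, item 20 is reverse-scored; reversed = (0+5) − raw = 5 − raw.
  item 15: 3
  item 16: 2
  item 17: 2
  item 18: 0
  item 20: 5 − 0 = 5
  item 22: 5
Sum = 3 + 2 + 2 + 0 + 5 + 5 = 17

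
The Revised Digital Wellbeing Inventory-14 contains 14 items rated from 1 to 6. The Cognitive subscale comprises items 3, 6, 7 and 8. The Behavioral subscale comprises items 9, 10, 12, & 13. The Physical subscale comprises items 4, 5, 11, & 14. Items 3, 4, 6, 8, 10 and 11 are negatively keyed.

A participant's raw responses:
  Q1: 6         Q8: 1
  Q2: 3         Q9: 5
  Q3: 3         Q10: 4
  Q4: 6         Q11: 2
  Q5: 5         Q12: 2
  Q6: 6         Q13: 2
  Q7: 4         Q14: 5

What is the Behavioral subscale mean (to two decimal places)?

3.00

Behavioral items: 9, 10, 12, 13.
Of these, item 10 is negatively keyed; reverse-coded value = 7 − response.
  item 9: 5
  item 10: 7 − 4 = 3
  item 12: 2
  item 13: 2
Sum = 5 + 3 + 2 + 2 = 12
Mean = 12 / 4 = 3.00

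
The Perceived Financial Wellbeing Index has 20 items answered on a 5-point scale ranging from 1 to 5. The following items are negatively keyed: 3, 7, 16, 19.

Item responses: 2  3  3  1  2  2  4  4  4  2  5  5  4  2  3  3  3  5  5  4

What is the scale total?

60

Apply reverse scoring (reversed = (1+5) − raw = 6 − raw):
  item 3: 6 − 3 = 3
  item 7: 6 − 4 = 2
  item 16: 6 − 3 = 3
  item 19: 6 − 5 = 1
Scored responses: 2, 3, 3, 1, 2, 2, 2, 4, 4, 2, 5, 5, 4, 2, 3, 3, 3, 5, 1, 4
Total = 2 + 3 + 3 + 1 + 2 + 2 + 2 + 4 + 4 + 2 + 5 + 5 + 4 + 2 + 3 + 3 + 3 + 5 + 1 + 4 = 60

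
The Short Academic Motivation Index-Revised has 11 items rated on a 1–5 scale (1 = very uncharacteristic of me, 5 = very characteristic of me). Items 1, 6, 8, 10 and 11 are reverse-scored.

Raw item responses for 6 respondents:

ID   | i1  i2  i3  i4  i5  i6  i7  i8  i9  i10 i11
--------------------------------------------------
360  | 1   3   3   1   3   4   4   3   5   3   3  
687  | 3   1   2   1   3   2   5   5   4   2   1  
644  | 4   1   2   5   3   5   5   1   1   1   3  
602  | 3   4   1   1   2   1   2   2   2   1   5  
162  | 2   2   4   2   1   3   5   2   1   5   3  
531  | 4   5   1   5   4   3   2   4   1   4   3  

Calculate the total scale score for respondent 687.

Respondent 687 raw: 3, 1, 2, 1, 3, 2, 5, 5, 4, 2, 1.
Reverse-coded (reversed = (1+5) − raw = 6 − raw):
  item 1: 6 − 3 = 3
  item 2: 1
  item 3: 2
  item 4: 1
  item 5: 3
  item 6: 6 − 2 = 4
  item 7: 5
  item 8: 6 − 5 = 1
  item 9: 4
  item 10: 6 − 2 = 4
  item 11: 6 − 1 = 5
Sum = 3 + 1 + 2 + 1 + 3 + 4 + 5 + 1 + 4 + 4 + 5 = 33

33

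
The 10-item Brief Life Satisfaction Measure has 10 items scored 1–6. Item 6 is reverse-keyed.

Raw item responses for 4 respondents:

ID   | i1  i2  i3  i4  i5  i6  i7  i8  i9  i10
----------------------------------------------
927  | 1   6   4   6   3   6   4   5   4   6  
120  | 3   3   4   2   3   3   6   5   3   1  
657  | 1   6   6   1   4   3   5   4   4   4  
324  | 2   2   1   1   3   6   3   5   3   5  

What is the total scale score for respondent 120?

34

Respondent 120 raw: 3, 3, 4, 2, 3, 3, 6, 5, 3, 1.
Reverse-coded (reverse-coded value = 7 − response):
  item 1: 3
  item 2: 3
  item 3: 4
  item 4: 2
  item 5: 3
  item 6: 7 − 3 = 4
  item 7: 6
  item 8: 5
  item 9: 3
  item 10: 1
Sum = 3 + 3 + 4 + 2 + 3 + 4 + 6 + 5 + 3 + 1 = 34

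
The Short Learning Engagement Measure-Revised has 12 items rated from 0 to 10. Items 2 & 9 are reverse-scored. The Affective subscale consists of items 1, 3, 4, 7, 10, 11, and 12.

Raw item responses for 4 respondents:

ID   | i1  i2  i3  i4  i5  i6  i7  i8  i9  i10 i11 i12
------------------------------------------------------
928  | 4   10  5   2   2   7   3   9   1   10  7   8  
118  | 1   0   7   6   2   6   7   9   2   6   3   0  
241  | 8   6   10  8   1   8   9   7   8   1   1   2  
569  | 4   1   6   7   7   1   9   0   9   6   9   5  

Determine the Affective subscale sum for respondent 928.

39

Respondent 928 raw: 4, 10, 5, 2, 2, 7, 3, 9, 1, 10, 7, 8.
Affective items: 1, 3, 4, 7, 10, 11, 12.
Reverse-coded (reverse-coded value = 10 − response):
  item 1: 4
  item 3: 5
  item 4: 2
  item 7: 3
  item 10: 10
  item 11: 7
  item 12: 8
Sum = 4 + 5 + 2 + 3 + 10 + 7 + 8 = 39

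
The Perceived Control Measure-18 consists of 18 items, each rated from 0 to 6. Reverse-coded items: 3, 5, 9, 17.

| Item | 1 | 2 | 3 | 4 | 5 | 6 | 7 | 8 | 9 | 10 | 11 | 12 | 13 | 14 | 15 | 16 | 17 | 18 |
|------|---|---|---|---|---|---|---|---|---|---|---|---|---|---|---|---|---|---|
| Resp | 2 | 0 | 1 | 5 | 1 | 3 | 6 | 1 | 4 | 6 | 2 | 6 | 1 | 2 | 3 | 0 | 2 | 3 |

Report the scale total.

Raw sum = 48. Reverse-coded items: 3, 5, 9, 17; their raw sum = 8.
Each reversal replaces raw with 6 − raw, changing the total by 6 − 2·raw per item.
Total = 48 + 4·6 − 2·8 = 48 + 24 − 16 = 56

56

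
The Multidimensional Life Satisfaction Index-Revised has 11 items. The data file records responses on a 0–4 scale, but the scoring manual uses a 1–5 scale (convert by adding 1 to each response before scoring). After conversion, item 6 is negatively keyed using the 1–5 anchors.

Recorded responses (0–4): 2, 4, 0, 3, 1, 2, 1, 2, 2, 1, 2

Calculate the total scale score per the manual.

31

Convert to 1–5: 3, 5, 1, 4, 2, 3, 2, 3, 3, 2, 3
Reverse-coded (reverse-coded value = 6 − response):
  item 6: 6 − 3 = 3
Scored: 3, 5, 1, 4, 2, 3, 2, 3, 3, 2, 3
Total = 31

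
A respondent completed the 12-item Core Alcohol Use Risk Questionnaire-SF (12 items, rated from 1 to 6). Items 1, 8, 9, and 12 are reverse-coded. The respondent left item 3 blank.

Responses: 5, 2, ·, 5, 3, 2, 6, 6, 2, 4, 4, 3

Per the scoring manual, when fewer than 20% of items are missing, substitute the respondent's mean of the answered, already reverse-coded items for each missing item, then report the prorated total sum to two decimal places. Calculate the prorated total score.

Reverse-coded (reverse-coded value = 7 − response):
  item 1: 7 − 5 = 2
  item 8: 7 − 6 = 1
  item 9: 7 − 2 = 5
  item 12: 7 − 3 = 4
Completed scored items (11 of 12): 2, 2, 5, 3, 2, 6, 1, 5, 4, 4, 4; sum = 38.
Person mean = 38 / 11 ≈ 3.4545
Prorated total = (38 / 11) × 12 = 41.45 (to 2 dp)

41.45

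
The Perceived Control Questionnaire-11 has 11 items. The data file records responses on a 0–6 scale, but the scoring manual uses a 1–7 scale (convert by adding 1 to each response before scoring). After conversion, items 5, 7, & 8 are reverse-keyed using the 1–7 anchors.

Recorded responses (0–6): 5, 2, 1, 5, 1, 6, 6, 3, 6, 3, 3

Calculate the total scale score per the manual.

50

Convert to 1–7: 6, 3, 2, 6, 2, 7, 7, 4, 7, 4, 4
Reverse-coded (reversed = (1+7) − raw = 8 − raw):
  item 5: 8 − 2 = 6
  item 7: 8 − 7 = 1
  item 8: 8 − 4 = 4
Scored: 6, 3, 2, 6, 6, 7, 1, 4, 7, 4, 4
Total = 50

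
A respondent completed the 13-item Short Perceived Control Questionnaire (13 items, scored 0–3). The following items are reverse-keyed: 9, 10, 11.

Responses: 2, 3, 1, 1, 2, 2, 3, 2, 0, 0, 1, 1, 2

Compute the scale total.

27

Raw sum = 20. Reverse-keyed items: 9, 10, 11; their raw sum = 1.
Each reversal replaces raw with 3 − raw, changing the total by 3 − 2·raw per item.
Total = 20 + 3·3 − 2·1 = 20 + 9 − 2 = 27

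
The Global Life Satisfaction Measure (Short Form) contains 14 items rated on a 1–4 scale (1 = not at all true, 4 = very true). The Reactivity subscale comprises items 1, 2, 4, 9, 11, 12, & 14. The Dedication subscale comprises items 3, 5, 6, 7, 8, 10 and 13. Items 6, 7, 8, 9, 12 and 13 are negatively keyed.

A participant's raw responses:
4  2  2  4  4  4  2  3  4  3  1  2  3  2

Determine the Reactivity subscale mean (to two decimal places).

2.43

Reactivity items: 1, 2, 4, 9, 11, 12, 14.
Of these, items 9 & 12 are negatively keyed; reversed = (1+4) − raw = 5 − raw.
  item 1: 4
  item 2: 2
  item 4: 4
  item 9: 5 − 4 = 1
  item 11: 1
  item 12: 5 − 2 = 3
  item 14: 2
Sum = 4 + 2 + 4 + 1 + 1 + 3 + 2 = 17
Mean = 17 / 7 = 2.43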